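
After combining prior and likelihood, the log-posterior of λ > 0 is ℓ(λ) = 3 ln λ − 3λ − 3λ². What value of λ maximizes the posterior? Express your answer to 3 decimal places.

ℓ'(λ) = 3/λ − 3 − 6λ. Setting this to zero and multiplying by λ: 6λ² + 3λ − 3 = 0.
λ = (−3 + √(3² + 4·6·3)) / (2·6) = (−3 + √81) / 12 = (−3 + 9)/12 = 1/2.
ℓ''(λ) = −3/λ² − 6 < 0, confirming a maximum.

λ̂_MAP = 0.500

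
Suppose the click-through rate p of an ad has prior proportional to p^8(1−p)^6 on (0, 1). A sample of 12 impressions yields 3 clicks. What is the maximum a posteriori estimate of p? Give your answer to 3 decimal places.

The prior density ∝ p^8(1−p)^6 is the kernel of Beta(9, 7).
Data: 3 successes in 12 trials. The binomial likelihood contributes p^3(1−p)^9, so the posterior is Beta(9+3, 7+9) = Beta(12, 16).
For Beta(a, b) with a, b > 1 the mode is (a−1)/(a+b−2) = 11/26 ≈ 0.423.

p̂_MAP = 0.423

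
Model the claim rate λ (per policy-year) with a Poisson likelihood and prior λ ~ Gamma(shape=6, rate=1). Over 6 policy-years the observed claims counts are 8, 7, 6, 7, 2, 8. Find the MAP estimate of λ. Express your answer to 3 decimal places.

Σxᵢ = 8+7+6+7+2+8 = 38, with n = 6.
Posterior ∝ λ^5e^(−1λ) · λ^38e^(−6λ) = λ^43e^(−7λ), i.e. Gamma(shape=44, rate=7).
The mode of a Gamma(a, b) with a ≥ 1 (shape–rate) is (a−1)/b = 43/7 ≈ 6.143.

λ̂_MAP = 6.143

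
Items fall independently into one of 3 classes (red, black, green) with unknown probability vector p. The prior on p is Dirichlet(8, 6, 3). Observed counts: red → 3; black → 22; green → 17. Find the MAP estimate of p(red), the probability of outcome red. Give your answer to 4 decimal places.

The posterior is Dirichlet(αᵢ + nᵢ) = Dirichlet(11, 28, 20).
For a Dirichlet(a₁,…,a_K) with all aᵢ > 1, the mode has j-th component (aⱼ − 1)/(Σaᵢ − K).
Here Σaᵢ = 59 and K = 3, so p(red) = (11 − 1)/(59 − 3) = 10/56 ≈ 0.1786.

MAP estimate of p(red) = 0.1786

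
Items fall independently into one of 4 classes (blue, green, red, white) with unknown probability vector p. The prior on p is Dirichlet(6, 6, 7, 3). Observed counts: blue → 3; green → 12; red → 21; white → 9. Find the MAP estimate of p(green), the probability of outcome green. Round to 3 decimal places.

The posterior is Dirichlet(αᵢ + nᵢ) = Dirichlet(9, 18, 28, 12).
For a Dirichlet(a₁,…,a_K) with all aᵢ > 1, the mode has j-th component (aⱼ − 1)/(Σaᵢ − K).
Here Σaᵢ = 67 and K = 4, so p(green) = (18 − 1)/(67 − 4) = 17/63 ≈ 0.270.

MAP estimate of p(green) = 0.270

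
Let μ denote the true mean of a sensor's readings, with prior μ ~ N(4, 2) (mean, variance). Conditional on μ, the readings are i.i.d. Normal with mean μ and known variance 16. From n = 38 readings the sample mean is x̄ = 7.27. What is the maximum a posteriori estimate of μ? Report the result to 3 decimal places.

n = 38, x̄ = 7.27.
For a Normal prior and Normal likelihood with known variance, the posterior is Normal; its mode equals its mean, the precision-weighted average.
Prior precision 1/σ₀² = 1/2 = 0.5; data precision n/σ² = 38/16 = 2.375.
μ̂ = (0.5·4 + 2.375·7.27) / (0.5 + 2.375) = 19.26625/2.875 = 15413/2300 ≈ 6.701.

μ̂_MAP = 6.701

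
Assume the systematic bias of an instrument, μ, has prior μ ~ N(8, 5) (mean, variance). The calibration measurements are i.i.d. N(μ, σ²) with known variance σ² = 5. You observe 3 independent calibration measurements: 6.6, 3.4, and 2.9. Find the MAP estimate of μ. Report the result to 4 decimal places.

n = 3; x̄ = (6.6 + 3.4 + 2.9)/3 = 12.9/3 = 4.3.
For a Normal prior and Normal likelihood with known variance, the posterior is Normal; its mode equals its mean, the precision-weighted average.
Prior precision 1/σ₀² = 1/5 = 0.2; data precision n/σ² = 3/5 = 0.6.
μ̂ = (0.2·8 + 0.6·4.3) / (0.2 + 0.6) = 4.18/0.8 = 5.2250.

μ̂_MAP = 5.2250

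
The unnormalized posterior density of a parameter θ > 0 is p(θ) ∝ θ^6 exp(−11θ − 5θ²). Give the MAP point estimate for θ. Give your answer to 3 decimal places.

θ̂_MAP = 0.400

ℓ'(θ) = 6/θ − 11 − 10θ. Setting this to zero and multiplying by θ: 10θ² + 11θ − 6 = 0.
θ = (−11 + √(11² + 4·10·6)) / (2·10) = (−11 + √361) / 20 = (−11 + 19)/20 = 2/5.
ℓ''(θ) = −6/θ² − 10 < 0, confirming a maximum.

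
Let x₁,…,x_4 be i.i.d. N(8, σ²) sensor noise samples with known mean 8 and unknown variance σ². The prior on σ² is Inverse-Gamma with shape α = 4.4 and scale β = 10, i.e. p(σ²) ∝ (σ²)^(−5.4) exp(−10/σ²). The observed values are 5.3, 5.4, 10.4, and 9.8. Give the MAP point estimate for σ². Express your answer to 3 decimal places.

σ̂²_MAP = 2.909

Sum of squared deviations about the known mean: SS = (5.3−8)² + (5.4−8)² + (10.4−8)² + (9.8−8)² = 23.05.
The Normal likelihood contributes (σ²)^(−n/2) exp(−SS/(2σ²)), so the posterior is Inverse-Gamma(α + n/2, β + SS/2) = Inverse-Gamma(6.4, 21.525).
The mode of Inverse-Gamma(a, b) is b/(a+1) = 21.525/7.4 ≈ 2.909.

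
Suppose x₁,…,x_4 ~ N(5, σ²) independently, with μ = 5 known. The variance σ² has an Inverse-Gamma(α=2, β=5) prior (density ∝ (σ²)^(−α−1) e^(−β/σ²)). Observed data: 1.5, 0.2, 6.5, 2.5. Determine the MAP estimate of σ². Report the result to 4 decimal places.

σ̂²_MAP = 5.3790

Sum of squared deviations about the known mean: SS = (1.5−5)² + (0.2−5)² + (6.5−5)² + (2.5−5)² = 43.79.
The Normal likelihood contributes (σ²)^(−n/2) exp(−SS/(2σ²)), so the posterior is Inverse-Gamma(α + n/2, β + SS/2) = Inverse-Gamma(4, 26.895).
The mode of Inverse-Gamma(a, b) is b/(a+1) = 26.895/5 ≈ 5.3790.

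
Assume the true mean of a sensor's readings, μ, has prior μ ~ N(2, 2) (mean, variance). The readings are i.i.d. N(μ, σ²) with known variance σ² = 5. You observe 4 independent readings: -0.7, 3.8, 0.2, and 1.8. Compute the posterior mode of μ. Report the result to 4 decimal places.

μ̂_MAP = 1.5538

n = 4; x̄ = ((-0.7) + 3.8 + 0.2 + 1.8)/4 = 5.1/4 = 1.275.
For a Normal prior and Normal likelihood with known variance, the posterior is Normal; its mode equals its mean, the precision-weighted average.
Prior precision 1/σ₀² = 1/2 = 0.5; data precision n/σ² = 4/5 = 0.8.
μ̂ = (0.5·2 + 0.8·1.275) / (0.5 + 0.8) = 2.02/1.3 = 101/65 ≈ 1.5538.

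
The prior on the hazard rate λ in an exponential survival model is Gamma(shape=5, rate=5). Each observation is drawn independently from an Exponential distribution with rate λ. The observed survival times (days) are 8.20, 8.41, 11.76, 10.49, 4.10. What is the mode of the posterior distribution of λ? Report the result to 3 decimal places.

The Exponential(rate=λ) likelihood is ∝ λ^n e^(−λΣtᵢ). Here n = 5 and Σtᵢ = 8.20 + 8.41 + 11.76 + 10.49 + 4.10 = 42.96.
Posterior ∝ λ^4e^(−5λ) · λ^5e^(−42.96λ) = λ^9e^(−47.96λ), i.e. Gamma(10, 47.96).
Mode = (a−1)/b = 9/47.96 ≈ 0.188.

λ̂_MAP = 0.188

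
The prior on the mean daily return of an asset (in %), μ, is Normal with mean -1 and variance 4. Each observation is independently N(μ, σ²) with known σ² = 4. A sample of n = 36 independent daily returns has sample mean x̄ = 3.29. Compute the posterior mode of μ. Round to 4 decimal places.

n = 36, x̄ = 3.29.
For a Normal prior and Normal likelihood with known variance, the posterior is Normal; its mode equals its mean, the precision-weighted average.
Prior precision 1/σ₀² = 1/4 = 0.25; data precision n/σ² = 36/4 = 9.
μ̂ = (0.25·(-1) + 9·3.29) / (0.25 + 9) = 29.36/9.25 = 2936/925 ≈ 3.1741.

μ̂_MAP = 3.1741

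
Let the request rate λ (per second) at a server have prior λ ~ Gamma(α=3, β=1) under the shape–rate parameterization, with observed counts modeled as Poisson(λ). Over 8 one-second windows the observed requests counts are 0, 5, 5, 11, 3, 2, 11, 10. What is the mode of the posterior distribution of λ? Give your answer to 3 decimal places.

λ̂_MAP = 5.444

Σxᵢ = 0+5+5+11+3+2+11+10 = 47, with n = 8.
Posterior ∝ λ^2e^(−1λ) · λ^47e^(−8λ) = λ^49e^(−9λ), i.e. Gamma(shape=50, rate=9).
The mode of a Gamma(a, b) with a ≥ 1 (shape–rate) is (a−1)/b = 49/9 ≈ 5.444.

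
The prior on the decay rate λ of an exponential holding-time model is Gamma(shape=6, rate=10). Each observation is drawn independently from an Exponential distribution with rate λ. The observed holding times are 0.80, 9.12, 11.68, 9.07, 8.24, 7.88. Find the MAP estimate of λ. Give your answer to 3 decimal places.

The Exponential(rate=λ) likelihood is ∝ λ^n e^(−λΣtᵢ). Here n = 6 and Σtᵢ = 0.80 + 9.12 + 11.68 + 9.07 + 8.24 + 7.88 = 46.79.
Posterior ∝ λ^5e^(−10λ) · λ^6e^(−46.79λ) = λ^11e^(−56.79λ), i.e. Gamma(12, 56.79).
Mode = (a−1)/b = 11/56.79 ≈ 0.194.

λ̂_MAP = 0.194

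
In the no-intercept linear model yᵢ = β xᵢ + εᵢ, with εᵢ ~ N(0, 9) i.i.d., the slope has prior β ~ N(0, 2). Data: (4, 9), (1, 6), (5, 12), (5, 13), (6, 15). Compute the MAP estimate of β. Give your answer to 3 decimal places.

β̂_MAP = 2.391

log p(β | y) = −Σ(yᵢ − βxᵢ)²/(2·9) − β²/(2·2) + const.
Setting the derivative to zero: Σxᵢ(yᵢ − βxᵢ)/9 − β/2 = 0, so β = Σxᵢyᵢ / (Σxᵢ² + σ²/τ²).
Σxᵢyᵢ = 4·9 + 1·6 + 5·12 + 5·13 + 6·15 = 257; Σxᵢ² = 103; σ²/τ² = 4.5.
β̂_MAP = 257 / (103 + 4.5) = 257/107.5 ≈ 2.391.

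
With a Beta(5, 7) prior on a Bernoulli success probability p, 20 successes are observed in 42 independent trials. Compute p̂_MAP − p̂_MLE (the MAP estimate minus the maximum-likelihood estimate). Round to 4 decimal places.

MAP − MLE = -0.0147

Posterior is Beta(25, 29); MAP = (25−1)/(54−2) = 24/52 ≈ 0.46154.
MLE ignores the prior: p̂_MLE = k/n = 20/42 ≈ 0.47619.
Difference = 24/52 − 20/42 = -4/273 ≈ -0.0147.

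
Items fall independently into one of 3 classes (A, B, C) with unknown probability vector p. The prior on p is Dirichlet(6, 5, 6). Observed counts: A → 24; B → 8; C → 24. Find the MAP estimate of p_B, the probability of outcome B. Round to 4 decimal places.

MAP estimate of p_B = 0.1714

The posterior is Dirichlet(αᵢ + nᵢ) = Dirichlet(30, 13, 30).
For a Dirichlet(a₁,…,a_K) with all aᵢ > 1, the mode has j-th component (aⱼ − 1)/(Σaᵢ − K).
Here Σaᵢ = 73 and K = 3, so p_B = (13 − 1)/(73 − 3) = 12/70 ≈ 0.1714.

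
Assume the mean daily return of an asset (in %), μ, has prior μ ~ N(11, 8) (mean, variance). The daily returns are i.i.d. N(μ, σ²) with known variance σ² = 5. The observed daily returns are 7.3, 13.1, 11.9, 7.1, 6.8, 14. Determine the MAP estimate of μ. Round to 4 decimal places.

n = 6; x̄ = (7.3 + 13.1 + 11.9 + 7.1 + 6.8 + 14)/6 = 60.2/6 = 301/30 ≈ 10.0333.
For a Normal prior and Normal likelihood with known variance, the posterior is Normal; its mode equals its mean, the precision-weighted average.
Prior precision 1/σ₀² = 1/8 = 0.125; data precision n/σ² = 6/5 = 1.2.
μ̂ = (0.125·11 + 1.2·(301/30)) / (0.125 + 1.2) = 13.415/1.325 = 2683/265 ≈ 10.1245.

μ̂_MAP = 10.1245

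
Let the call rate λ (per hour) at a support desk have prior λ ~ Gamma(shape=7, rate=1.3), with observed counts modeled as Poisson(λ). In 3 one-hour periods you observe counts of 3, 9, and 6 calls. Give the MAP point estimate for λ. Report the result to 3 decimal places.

Σxᵢ = 3+9+6 = 18, with n = 3.
Posterior ∝ λ^6e^(−1.3λ) · λ^18e^(−3λ) = λ^24e^(−4.3λ), i.e. Gamma(shape=25, rate=4.3).
The mode of a Gamma(a, b) with a ≥ 1 (shape–rate) is (a−1)/b = 24/4.3 ≈ 5.581.

λ̂_MAP = 5.581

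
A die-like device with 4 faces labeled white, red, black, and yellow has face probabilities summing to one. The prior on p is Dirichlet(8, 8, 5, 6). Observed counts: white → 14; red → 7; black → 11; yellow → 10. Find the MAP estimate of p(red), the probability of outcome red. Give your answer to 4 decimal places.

The posterior is Dirichlet(αᵢ + nᵢ) = Dirichlet(22, 15, 16, 16).
For a Dirichlet(a₁,…,a_K) with all aᵢ > 1, the mode has j-th component (aⱼ − 1)/(Σaᵢ − K).
Here Σaᵢ = 69 and K = 4, so p(red) = (15 − 1)/(69 − 4) = 14/65 ≈ 0.2154.

MAP estimate of p(red) = 0.2154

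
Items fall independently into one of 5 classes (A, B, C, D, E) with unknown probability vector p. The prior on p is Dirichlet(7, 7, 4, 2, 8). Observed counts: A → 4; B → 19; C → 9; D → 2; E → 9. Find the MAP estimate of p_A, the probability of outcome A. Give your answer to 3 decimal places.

MAP estimate of p_A = 0.152

The posterior is Dirichlet(αᵢ + nᵢ) = Dirichlet(11, 26, 13, 4, 17).
For a Dirichlet(a₁,…,a_K) with all aᵢ > 1, the mode has j-th component (aⱼ − 1)/(Σaᵢ − K).
Here Σaᵢ = 71 and K = 5, so p_A = (11 − 1)/(71 − 5) = 10/66 ≈ 0.152.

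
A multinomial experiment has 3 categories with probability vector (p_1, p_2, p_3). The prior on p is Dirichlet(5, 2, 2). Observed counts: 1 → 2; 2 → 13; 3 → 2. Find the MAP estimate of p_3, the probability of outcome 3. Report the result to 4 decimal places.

The posterior is Dirichlet(αᵢ + nᵢ) = Dirichlet(7, 15, 4).
For a Dirichlet(a₁,…,a_K) with all aᵢ > 1, the mode has j-th component (aⱼ − 1)/(Σaᵢ − K).
Here Σaᵢ = 26 and K = 3, so p_3 = (4 − 1)/(26 − 3) = 3/23 ≈ 0.1304.

MAP estimate: 0.1304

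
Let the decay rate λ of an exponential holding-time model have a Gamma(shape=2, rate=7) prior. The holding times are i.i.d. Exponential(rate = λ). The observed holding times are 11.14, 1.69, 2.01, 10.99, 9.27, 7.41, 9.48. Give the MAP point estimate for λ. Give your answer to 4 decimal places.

λ̂_MAP = 0.1356

The Exponential(rate=λ) likelihood is ∝ λ^n e^(−λΣtᵢ). Here n = 7 and Σtᵢ = 11.14 + 1.69 + 2.01 + 10.99 + 9.27 + 7.41 + 9.48 = 51.99.
Posterior ∝ λe^(−7λ) · λ^7e^(−51.99λ) = λ^8e^(−58.99λ), i.e. Gamma(9, 58.99).
Mode = (a−1)/b = 8/58.99 ≈ 0.1356.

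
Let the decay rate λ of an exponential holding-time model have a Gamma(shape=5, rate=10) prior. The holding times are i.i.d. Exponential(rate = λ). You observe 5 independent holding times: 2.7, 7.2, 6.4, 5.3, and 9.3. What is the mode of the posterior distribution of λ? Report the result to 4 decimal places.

λ̂_MAP = 0.2200

The Exponential(rate=λ) likelihood is ∝ λ^n e^(−λΣtᵢ). Here n = 5 and Σtᵢ = 2.7 + 7.2 + 6.4 + 5.3 + 9.3 = 30.9.
Posterior ∝ λ^4e^(−10λ) · λ^5e^(−30.9λ) = λ^9e^(−40.9λ), i.e. Gamma(10, 40.9).
Mode = (a−1)/b = 9/40.9 ≈ 0.2200.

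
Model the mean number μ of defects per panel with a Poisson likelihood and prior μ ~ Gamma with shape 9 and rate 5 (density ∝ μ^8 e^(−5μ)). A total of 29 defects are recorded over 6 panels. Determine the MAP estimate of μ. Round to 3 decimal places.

Σxᵢ = 29, n = 6.
Posterior ∝ μ^8e^(−5μ) · μ^29e^(−6μ) = μ^37e^(−11μ), i.e. Gamma(shape=38, rate=11).
The mode of a Gamma(a, b) with a ≥ 1 (shape–rate) is (a−1)/b = 37/11 ≈ 3.364.

μ̂_MAP = 3.364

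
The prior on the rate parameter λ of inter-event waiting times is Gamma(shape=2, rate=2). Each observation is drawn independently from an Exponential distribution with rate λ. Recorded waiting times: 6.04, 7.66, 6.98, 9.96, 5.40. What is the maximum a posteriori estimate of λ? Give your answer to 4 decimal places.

λ̂_MAP = 0.1577

The Exponential(rate=λ) likelihood is ∝ λ^n e^(−λΣtᵢ). Here n = 5 and Σtᵢ = 6.04 + 7.66 + 6.98 + 9.96 + 5.40 = 36.04.
Posterior ∝ λe^(−2λ) · λ^5e^(−36.04λ) = λ^6e^(−38.04λ), i.e. Gamma(7, 38.04).
Mode = (a−1)/b = 6/38.04 ≈ 0.1577.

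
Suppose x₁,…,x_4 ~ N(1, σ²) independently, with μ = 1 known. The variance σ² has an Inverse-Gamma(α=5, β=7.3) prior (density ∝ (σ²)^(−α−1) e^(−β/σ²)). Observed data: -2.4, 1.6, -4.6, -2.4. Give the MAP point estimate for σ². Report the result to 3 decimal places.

Sum of squared deviations about the known mean: SS = (-2.4−1)² + (1.6−1)² + (-4.6−1)² + (-2.4−1)² = 54.84.
The Normal likelihood contributes (σ²)^(−n/2) exp(−SS/(2σ²)), so the posterior is Inverse-Gamma(α + n/2, β + SS/2) = Inverse-Gamma(7, 34.72).
The mode of Inverse-Gamma(a, b) is b/(a+1) = 34.72/8 ≈ 4.340.

σ̂²_MAP = 4.340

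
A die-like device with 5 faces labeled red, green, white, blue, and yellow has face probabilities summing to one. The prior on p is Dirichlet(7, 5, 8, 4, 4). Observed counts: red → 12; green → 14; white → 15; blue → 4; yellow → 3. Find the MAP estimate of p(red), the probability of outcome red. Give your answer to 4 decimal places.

MAP estimate of p(red) = 0.2535

The posterior is Dirichlet(αᵢ + nᵢ) = Dirichlet(19, 19, 23, 8, 7).
For a Dirichlet(a₁,…,a_K) with all aᵢ > 1, the mode has j-th component (aⱼ − 1)/(Σaᵢ − K).
Here Σaᵢ = 76 and K = 5, so p(red) = (19 − 1)/(76 − 5) = 18/71 ≈ 0.2535.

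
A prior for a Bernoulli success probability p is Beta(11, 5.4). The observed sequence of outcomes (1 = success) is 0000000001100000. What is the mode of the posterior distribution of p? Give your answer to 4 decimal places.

p̂_MAP = 0.3947

Prior: Beta(11, 5.4).
Data: 2 successes in 16 trials (from the sequence). The binomial likelihood contributes p^2(1−p)^14, so the posterior is Beta(11+2, 5.4+14) = Beta(13, 19.4).
For Beta(a, b) with a, b > 1 the mode is (a−1)/(a+b−2) = 12/30.4 ≈ 0.3947.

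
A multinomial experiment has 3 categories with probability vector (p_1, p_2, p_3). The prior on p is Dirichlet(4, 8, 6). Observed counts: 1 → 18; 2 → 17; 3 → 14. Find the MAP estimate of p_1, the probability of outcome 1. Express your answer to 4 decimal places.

The posterior is Dirichlet(αᵢ + nᵢ) = Dirichlet(22, 25, 20).
For a Dirichlet(a₁,…,a_K) with all aᵢ > 1, the mode has j-th component (aⱼ − 1)/(Σaᵢ − K).
Here Σaᵢ = 67 and K = 3, so p_1 = (22 − 1)/(67 − 3) = 21/64 ≈ 0.3281.

MAP estimate: 0.3281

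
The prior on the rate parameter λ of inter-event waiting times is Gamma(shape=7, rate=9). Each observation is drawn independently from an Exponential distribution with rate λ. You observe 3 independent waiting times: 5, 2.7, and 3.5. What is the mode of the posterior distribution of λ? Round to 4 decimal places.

The Exponential(rate=λ) likelihood is ∝ λ^n e^(−λΣtᵢ). Here n = 3 and Σtᵢ = 5 + 2.7 + 3.5 = 11.2.
Posterior ∝ λ^6e^(−9λ) · λ^3e^(−11.2λ) = λ^9e^(−20.2λ), i.e. Gamma(10, 20.2).
Mode = (a−1)/b = 9/20.2 ≈ 0.4455.

λ̂_MAP = 0.4455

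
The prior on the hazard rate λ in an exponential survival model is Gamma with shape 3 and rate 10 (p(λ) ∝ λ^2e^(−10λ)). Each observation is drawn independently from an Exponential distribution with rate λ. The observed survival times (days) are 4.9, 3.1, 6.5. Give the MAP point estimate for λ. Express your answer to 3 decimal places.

λ̂_MAP = 0.204

The Exponential(rate=λ) likelihood is ∝ λ^n e^(−λΣtᵢ). Here n = 3 and Σtᵢ = 4.9 + 3.1 + 6.5 = 14.5.
Posterior ∝ λ^2e^(−10λ) · λ^3e^(−14.5λ) = λ^5e^(−24.5λ), i.e. Gamma(6, 24.5).
Mode = (a−1)/b = 5/24.5 ≈ 0.204.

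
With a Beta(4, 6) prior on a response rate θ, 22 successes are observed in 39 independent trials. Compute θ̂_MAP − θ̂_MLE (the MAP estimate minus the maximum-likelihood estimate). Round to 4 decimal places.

Posterior is Beta(26, 23); MAP = (26−1)/(49−2) = 25/47 ≈ 0.53191.
MLE ignores the prior: θ̂_MLE = k/n = 22/39 ≈ 0.56410.
Difference = 25/47 − 22/39 = -59/1833 ≈ -0.0322.

MAP − MLE = -0.0322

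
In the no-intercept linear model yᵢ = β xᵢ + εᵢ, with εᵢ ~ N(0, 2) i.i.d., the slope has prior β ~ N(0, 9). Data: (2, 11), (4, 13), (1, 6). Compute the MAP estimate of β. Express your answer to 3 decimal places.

β̂_MAP = 3.770

log p(β | y) = −Σ(yᵢ − βxᵢ)²/(2·2) − β²/(2·9) + const.
Setting the derivative to zero: Σxᵢ(yᵢ − βxᵢ)/2 − β/9 = 0, so β = Σxᵢyᵢ / (Σxᵢ² + σ²/τ²).
Σxᵢyᵢ = 2·11 + 4·13 + 1·6 = 80; Σxᵢ² = 21; σ²/τ² = 2/9.
β̂_MAP = 80 / (21 + 2/9) = 80/(191/9) = 720/191 ≈ 3.770.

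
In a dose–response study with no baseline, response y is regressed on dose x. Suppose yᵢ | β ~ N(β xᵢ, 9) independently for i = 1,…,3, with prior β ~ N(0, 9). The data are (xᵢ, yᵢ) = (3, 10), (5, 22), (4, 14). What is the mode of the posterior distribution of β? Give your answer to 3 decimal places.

log p(β | y) = −Σ(yᵢ − βxᵢ)²/(2·9) − β²/(2·9) + const.
Setting the derivative to zero: Σxᵢ(yᵢ − βxᵢ)/9 − β/9 = 0, so β = Σxᵢyᵢ / (Σxᵢ² + σ²/τ²).
Σxᵢyᵢ = 3·10 + 5·22 + 4·14 = 196; Σxᵢ² = 50; σ²/τ² = 1.
β̂_MAP = 196 / (50 + 1) = 196/51 ≈ 3.843.

β̂_MAP = 3.843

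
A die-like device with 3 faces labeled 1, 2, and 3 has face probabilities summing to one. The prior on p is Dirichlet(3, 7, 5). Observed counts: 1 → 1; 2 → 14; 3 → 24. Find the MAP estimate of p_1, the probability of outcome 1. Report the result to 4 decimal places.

The posterior is Dirichlet(αᵢ + nᵢ) = Dirichlet(4, 21, 29).
For a Dirichlet(a₁,…,a_K) with all aᵢ > 1, the mode has j-th component (aⱼ − 1)/(Σaᵢ − K).
Here Σaᵢ = 54 and K = 3, so p_1 = (4 − 1)/(54 − 3) = 3/51 ≈ 0.0588.

MAP estimate: 0.0588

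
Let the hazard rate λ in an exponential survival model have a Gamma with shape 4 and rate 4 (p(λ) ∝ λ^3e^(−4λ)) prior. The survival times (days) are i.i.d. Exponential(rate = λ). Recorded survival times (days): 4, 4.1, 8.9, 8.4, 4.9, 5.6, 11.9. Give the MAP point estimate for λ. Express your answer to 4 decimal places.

The Exponential(rate=λ) likelihood is ∝ λ^n e^(−λΣtᵢ). Here n = 7 and Σtᵢ = 4 + 4.1 + 8.9 + 8.4 + 4.9 + 5.6 + 11.9 = 47.8.
Posterior ∝ λ^3e^(−4λ) · λ^7e^(−47.8λ) = λ^10e^(−51.8λ), i.e. Gamma(11, 51.8).
Mode = (a−1)/b = 10/51.8 ≈ 0.1931.

λ̂_MAP = 0.1931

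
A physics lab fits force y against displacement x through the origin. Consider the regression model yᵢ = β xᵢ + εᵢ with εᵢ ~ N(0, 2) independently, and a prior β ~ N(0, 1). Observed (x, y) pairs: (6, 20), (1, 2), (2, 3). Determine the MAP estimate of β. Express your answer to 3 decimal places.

β̂_MAP = 2.977

log p(β | y) = −Σ(yᵢ − βxᵢ)²/(2·2) − β²/(2·1) + const.
Setting the derivative to zero: Σxᵢ(yᵢ − βxᵢ)/2 − β/1 = 0, so β = Σxᵢyᵢ / (Σxᵢ² + σ²/τ²).
Σxᵢyᵢ = 6·20 + 1·2 + 2·3 = 128; Σxᵢ² = 41; σ²/τ² = 2.
β̂_MAP = 128 / (41 + 2) = 128/43 ≈ 2.977.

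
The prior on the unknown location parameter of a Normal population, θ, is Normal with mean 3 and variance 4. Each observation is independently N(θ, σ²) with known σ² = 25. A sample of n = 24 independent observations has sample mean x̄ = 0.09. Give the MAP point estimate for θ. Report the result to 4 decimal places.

θ̂_MAP = 0.6912

n = 24, x̄ = 0.09.
For a Normal prior and Normal likelihood with known variance, the posterior is Normal; its mode equals its mean, the precision-weighted average.
Prior precision 1/σ₀² = 1/4 = 0.25; data precision n/σ² = 24/25 = 0.96.
θ̂ = (0.25·3 + 0.96·0.09) / (0.25 + 0.96) = 0.8364/1.21 = 2091/3025 ≈ 0.6912.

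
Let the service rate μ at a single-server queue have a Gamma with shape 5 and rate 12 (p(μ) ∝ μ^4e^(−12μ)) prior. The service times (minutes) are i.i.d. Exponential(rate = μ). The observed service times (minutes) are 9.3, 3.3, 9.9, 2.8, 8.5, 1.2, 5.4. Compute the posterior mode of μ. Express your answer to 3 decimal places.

μ̂_MAP = 0.210

The Exponential(rate=μ) likelihood is ∝ μ^n e^(−μΣtᵢ). Here n = 7 and Σtᵢ = 9.3 + 3.3 + 9.9 + 2.8 + 8.5 + 1.2 + 5.4 = 40.4.
Posterior ∝ μ^4e^(−12μ) · μ^7e^(−40.4μ) = μ^11e^(−52.4μ), i.e. Gamma(12, 52.4).
Mode = (a−1)/b = 11/52.4 ≈ 0.210.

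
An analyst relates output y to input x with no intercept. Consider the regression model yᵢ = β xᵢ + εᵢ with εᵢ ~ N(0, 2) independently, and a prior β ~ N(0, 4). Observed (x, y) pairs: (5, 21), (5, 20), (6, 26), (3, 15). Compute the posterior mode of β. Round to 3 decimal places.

β̂_MAP = 4.251

log p(β | y) = −Σ(yᵢ − βxᵢ)²/(2·2) − β²/(2·4) + const.
Setting the derivative to zero: Σxᵢ(yᵢ − βxᵢ)/2 − β/4 = 0, so β = Σxᵢyᵢ / (Σxᵢ² + σ²/τ²).
Σxᵢyᵢ = 5·21 + 5·20 + 6·26 + 3·15 = 406; Σxᵢ² = 95; σ²/τ² = 0.5.
β̂_MAP = 406 / (95 + 0.5) = 406/95.5 ≈ 4.251.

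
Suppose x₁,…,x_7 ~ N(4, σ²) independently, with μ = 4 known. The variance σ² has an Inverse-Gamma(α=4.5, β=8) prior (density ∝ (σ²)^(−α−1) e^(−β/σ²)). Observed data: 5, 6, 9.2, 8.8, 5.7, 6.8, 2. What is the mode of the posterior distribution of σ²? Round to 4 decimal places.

σ̂²_MAP = 4.7672

Sum of squared deviations about the known mean: SS = (5−4)² + (6−4)² + (9.2−4)² + (8.8−4)² + (5.7−4)² + (6.8−4)² + (2−4)² = 69.81.
The Normal likelihood contributes (σ²)^(−n/2) exp(−SS/(2σ²)), so the posterior is Inverse-Gamma(α + n/2, β + SS/2) = Inverse-Gamma(8, 42.905).
The mode of Inverse-Gamma(a, b) is b/(a+1) = 42.905/9 ≈ 4.7672.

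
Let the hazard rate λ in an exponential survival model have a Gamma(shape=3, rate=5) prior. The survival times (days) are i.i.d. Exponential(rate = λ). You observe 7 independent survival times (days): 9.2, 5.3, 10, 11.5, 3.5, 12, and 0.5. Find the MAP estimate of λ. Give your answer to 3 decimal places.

λ̂_MAP = 0.158

The Exponential(rate=λ) likelihood is ∝ λ^n e^(−λΣtᵢ). Here n = 7 and Σtᵢ = 9.2 + 5.3 + 10 + 11.5 + 3.5 + 12 + 0.5 = 52.
Posterior ∝ λ^2e^(−5λ) · λ^7e^(−52λ) = λ^9e^(−57λ), i.e. Gamma(10, 57).
Mode = (a−1)/b = 9/57 ≈ 0.158.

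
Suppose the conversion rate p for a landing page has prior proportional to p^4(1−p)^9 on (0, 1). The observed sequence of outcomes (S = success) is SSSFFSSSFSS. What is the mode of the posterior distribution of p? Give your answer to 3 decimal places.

p̂_MAP = 0.500

The prior density ∝ p^4(1−p)^9 is the kernel of Beta(5, 10).
Data: 8 successes in 11 trials (from the sequence). The binomial likelihood contributes p^8(1−p)^3, so the posterior is Beta(5+8, 10+3) = Beta(13, 13).
For Beta(a, b) with a, b > 1 the mode is (a−1)/(a+b−2) = 12/24 ≈ 0.500.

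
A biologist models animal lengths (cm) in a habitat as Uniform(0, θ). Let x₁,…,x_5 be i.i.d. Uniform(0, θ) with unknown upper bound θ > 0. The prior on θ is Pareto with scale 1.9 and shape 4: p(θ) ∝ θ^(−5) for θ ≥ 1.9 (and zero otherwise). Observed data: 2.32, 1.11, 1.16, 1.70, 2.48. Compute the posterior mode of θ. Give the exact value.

The Uniform(0, θ) likelihood is θ^(−n) for θ ≥ max(xᵢ), zero otherwise. Here max(xᵢ) = 2.48.
Posterior ∝ θ^(−5) · θ^(−5) = θ^(−10) on θ ≥ max(1.9, 2.48) = 2.48.
This density is strictly decreasing in θ, so the posterior mode lies at the lower boundary of the support.

θ̂_MAP = 2.48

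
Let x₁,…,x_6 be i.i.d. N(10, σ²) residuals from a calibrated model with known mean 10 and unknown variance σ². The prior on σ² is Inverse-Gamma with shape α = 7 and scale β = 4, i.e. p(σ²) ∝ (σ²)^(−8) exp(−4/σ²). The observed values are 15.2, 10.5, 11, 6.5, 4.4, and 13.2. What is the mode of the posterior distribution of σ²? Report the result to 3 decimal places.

σ̂²_MAP = 4.097

Sum of squared deviations about the known mean: SS = (15.2−10)² + (10.5−10)² + (11−10)² + (6.5−10)² + (4.4−10)² + (13.2−10)² = 82.14.
The Normal likelihood contributes (σ²)^(−n/2) exp(−SS/(2σ²)), so the posterior is Inverse-Gamma(α + n/2, β + SS/2) = Inverse-Gamma(10, 45.07).
The mode of Inverse-Gamma(a, b) is b/(a+1) = 45.07/11 ≈ 4.097.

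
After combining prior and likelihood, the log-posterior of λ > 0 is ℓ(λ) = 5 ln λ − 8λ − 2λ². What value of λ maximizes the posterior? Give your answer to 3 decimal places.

λ̂_MAP = 0.500

ℓ'(λ) = 5/λ − 8 − 4λ. Setting this to zero and multiplying by λ: 4λ² + 8λ − 5 = 0.
λ = (−8 + √(8² + 4·4·5)) / (2·4) = (−8 + √144) / 8 = (−8 + 12)/8 = 1/2.
ℓ''(λ) = −5/λ² − 4 < 0, confirming a maximum.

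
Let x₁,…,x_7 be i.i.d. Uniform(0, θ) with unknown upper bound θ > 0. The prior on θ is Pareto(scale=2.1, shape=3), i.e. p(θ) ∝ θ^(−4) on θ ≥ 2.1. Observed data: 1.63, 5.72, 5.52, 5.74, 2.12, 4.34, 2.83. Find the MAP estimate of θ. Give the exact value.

The Uniform(0, θ) likelihood is θ^(−n) for θ ≥ max(xᵢ), zero otherwise. Here max(xᵢ) = 5.74.
Posterior ∝ θ^(−4) · θ^(−7) = θ^(−11) on θ ≥ max(2.1, 5.74) = 5.74.
This density is strictly decreasing in θ, so the posterior mode lies at the lower boundary of the support.

θ̂_MAP = 5.74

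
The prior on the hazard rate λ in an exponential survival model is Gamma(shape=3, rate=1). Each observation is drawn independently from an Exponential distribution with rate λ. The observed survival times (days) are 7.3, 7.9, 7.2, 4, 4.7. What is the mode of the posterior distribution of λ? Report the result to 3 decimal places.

The Exponential(rate=λ) likelihood is ∝ λ^n e^(−λΣtᵢ). Here n = 5 and Σtᵢ = 7.3 + 7.9 + 7.2 + 4 + 4.7 = 31.1.
Posterior ∝ λ^2e^(−1λ) · λ^5e^(−31.1λ) = λ^7e^(−32.1λ), i.e. Gamma(8, 32.1).
Mode = (a−1)/b = 7/32.1 ≈ 0.218.

λ̂_MAP = 0.218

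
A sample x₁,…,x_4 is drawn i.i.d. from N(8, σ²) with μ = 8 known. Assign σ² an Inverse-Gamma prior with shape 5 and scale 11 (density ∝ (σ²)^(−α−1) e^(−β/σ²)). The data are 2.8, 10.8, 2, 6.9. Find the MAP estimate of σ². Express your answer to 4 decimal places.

Sum of squared deviations about the known mean: SS = (2.8−8)² + (10.8−8)² + (2−8)² + (6.9−8)² = 72.09.
The Normal likelihood contributes (σ²)^(−n/2) exp(−SS/(2σ²)), so the posterior is Inverse-Gamma(α + n/2, β + SS/2) = Inverse-Gamma(7, 47.045).
The mode of Inverse-Gamma(a, b) is b/(a+1) = 47.045/8 ≈ 5.8806.

σ̂²_MAP = 5.8806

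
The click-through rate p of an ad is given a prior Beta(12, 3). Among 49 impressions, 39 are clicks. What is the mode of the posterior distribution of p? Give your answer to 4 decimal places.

Prior: Beta(12, 3).
Data: 39 successes in 49 trials. The binomial likelihood contributes p^39(1−p)^10, so the posterior is Beta(12+39, 3+10) = Beta(51, 13).
For Beta(a, b) with a, b > 1 the mode is (a−1)/(a+b−2) = 50/62 ≈ 0.8065.

p̂_MAP = 0.8065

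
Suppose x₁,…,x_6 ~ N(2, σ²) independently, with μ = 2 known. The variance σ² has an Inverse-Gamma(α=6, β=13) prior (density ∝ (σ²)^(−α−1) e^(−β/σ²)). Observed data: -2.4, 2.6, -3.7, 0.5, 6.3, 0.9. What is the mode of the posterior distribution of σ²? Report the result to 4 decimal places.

Sum of squared deviations about the known mean: SS = (-2.4−2)² + (2.6−2)² + (-3.7−2)² + (0.5−2)² + (6.3−2)² + (0.9−2)² = 74.16.
The Normal likelihood contributes (σ²)^(−n/2) exp(−SS/(2σ²)), so the posterior is Inverse-Gamma(α + n/2, β + SS/2) = Inverse-Gamma(9, 50.08).
The mode of Inverse-Gamma(a, b) is b/(a+1) = 50.08/10 ≈ 5.0080.

σ̂²_MAP = 5.0080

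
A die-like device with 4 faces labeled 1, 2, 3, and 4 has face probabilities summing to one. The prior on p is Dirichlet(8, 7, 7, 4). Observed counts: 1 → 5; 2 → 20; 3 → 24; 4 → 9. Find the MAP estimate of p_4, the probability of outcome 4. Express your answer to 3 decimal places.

MAP estimate: 0.150

The posterior is Dirichlet(αᵢ + nᵢ) = Dirichlet(13, 27, 31, 13).
For a Dirichlet(a₁,…,a_K) with all aᵢ > 1, the mode has j-th component (aⱼ − 1)/(Σaᵢ − K).
Here Σaᵢ = 84 and K = 4, so p_4 = (13 − 1)/(84 − 4) = 12/80 ≈ 0.150.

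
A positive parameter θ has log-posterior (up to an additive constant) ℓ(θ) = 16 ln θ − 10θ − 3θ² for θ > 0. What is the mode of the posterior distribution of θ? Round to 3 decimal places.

θ̂_MAP = 1.000

ℓ'(θ) = 16/θ − 10 − 6θ. Setting this to zero and multiplying by θ: 6θ² + 10θ − 16 = 0.
θ = (−10 + √(10² + 4·6·16)) / (2·6) = (−10 + √484) / 12 = (−10 + 22)/12 = 1.
ℓ''(θ) = −16/θ² − 6 < 0, confirming a maximum.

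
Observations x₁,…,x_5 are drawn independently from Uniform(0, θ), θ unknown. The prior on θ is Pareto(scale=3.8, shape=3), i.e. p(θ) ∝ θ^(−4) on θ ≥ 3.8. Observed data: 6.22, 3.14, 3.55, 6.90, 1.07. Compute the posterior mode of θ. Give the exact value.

The Uniform(0, θ) likelihood is θ^(−n) for θ ≥ max(xᵢ), zero otherwise. Here max(xᵢ) = 6.90.
Posterior ∝ θ^(−4) · θ^(−5) = θ^(−9) on θ ≥ max(3.8, 6.90) = 6.90.
This density is strictly decreasing in θ, so the posterior mode lies at the lower boundary of the support.

θ̂_MAP = 6.90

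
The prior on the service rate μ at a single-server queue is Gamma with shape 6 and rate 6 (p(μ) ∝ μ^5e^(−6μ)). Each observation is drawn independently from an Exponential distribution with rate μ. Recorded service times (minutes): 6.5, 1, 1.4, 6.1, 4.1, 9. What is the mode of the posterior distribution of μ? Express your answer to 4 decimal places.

μ̂_MAP = 0.3226

The Exponential(rate=μ) likelihood is ∝ μ^n e^(−μΣtᵢ). Here n = 6 and Σtᵢ = 6.5 + 1 + 1.4 + 6.1 + 4.1 + 9 = 28.1.
Posterior ∝ μ^5e^(−6μ) · μ^6e^(−28.1μ) = μ^11e^(−34.1μ), i.e. Gamma(12, 34.1).
Mode = (a−1)/b = 11/34.1 ≈ 0.3226.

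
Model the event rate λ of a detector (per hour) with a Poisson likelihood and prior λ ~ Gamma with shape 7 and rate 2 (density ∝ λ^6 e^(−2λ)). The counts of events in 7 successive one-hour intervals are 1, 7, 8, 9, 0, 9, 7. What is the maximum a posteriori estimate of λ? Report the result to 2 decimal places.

Σxᵢ = 1+7+8+9+0+9+7 = 41, with n = 7.
Posterior ∝ λ^6e^(−2λ) · λ^41e^(−7λ) = λ^47e^(−9λ), i.e. Gamma(shape=48, rate=9).
The mode of a Gamma(a, b) with a ≥ 1 (shape–rate) is (a−1)/b = 47/9 ≈ 5.22.

λ̂_MAP = 5.22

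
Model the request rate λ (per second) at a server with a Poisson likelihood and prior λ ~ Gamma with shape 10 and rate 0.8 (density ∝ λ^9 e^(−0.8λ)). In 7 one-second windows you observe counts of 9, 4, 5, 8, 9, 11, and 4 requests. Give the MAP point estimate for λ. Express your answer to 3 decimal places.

λ̂_MAP = 7.564

Σxᵢ = 9+4+5+8+9+11+4 = 50, with n = 7.
Posterior ∝ λ^9e^(−0.8λ) · λ^50e^(−7λ) = λ^59e^(−7.8λ), i.e. Gamma(shape=60, rate=7.8).
The mode of a Gamma(a, b) with a ≥ 1 (shape–rate) is (a−1)/b = 59/7.8 ≈ 7.564.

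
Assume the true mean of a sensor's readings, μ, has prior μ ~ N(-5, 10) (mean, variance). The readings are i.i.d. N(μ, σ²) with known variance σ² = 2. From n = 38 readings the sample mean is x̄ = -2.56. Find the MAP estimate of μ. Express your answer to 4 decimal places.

n = 38, x̄ = -2.56.
For a Normal prior and Normal likelihood with known variance, the posterior is Normal; its mode equals its mean, the precision-weighted average.
Prior precision 1/σ₀² = 1/10 = 0.1; data precision n/σ² = 38/2 = 19.
μ̂ = (0.1·(-5) + 19·(-2.56)) / (0.1 + 19) = (-49.14)/19.1 = -2457/955 ≈ -2.5728.

μ̂_MAP = -2.5728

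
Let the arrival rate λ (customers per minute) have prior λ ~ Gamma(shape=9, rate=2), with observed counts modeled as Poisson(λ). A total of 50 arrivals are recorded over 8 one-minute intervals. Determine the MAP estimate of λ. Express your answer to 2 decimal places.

λ̂_MAP = 5.80

Σxᵢ = 50, n = 8.
Posterior ∝ λ^8e^(−2λ) · λ^50e^(−8λ) = λ^58e^(−10λ), i.e. Gamma(shape=59, rate=10).
The mode of a Gamma(a, b) with a ≥ 1 (shape–rate) is (a−1)/b = 58/10 ≈ 5.80.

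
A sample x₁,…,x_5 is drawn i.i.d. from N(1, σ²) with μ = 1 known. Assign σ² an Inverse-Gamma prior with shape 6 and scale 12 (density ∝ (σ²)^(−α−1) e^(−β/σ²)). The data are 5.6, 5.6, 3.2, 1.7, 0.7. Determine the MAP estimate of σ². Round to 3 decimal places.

σ̂²_MAP = 3.776

Sum of squared deviations about the known mean: SS = (5.6−1)² + (5.6−1)² + (3.2−1)² + (1.7−1)² + (0.7−1)² = 47.74.
The Normal likelihood contributes (σ²)^(−n/2) exp(−SS/(2σ²)), so the posterior is Inverse-Gamma(α + n/2, β + SS/2) = Inverse-Gamma(8.5, 35.87).
The mode of Inverse-Gamma(a, b) is b/(a+1) = 35.87/9.5 ≈ 3.776.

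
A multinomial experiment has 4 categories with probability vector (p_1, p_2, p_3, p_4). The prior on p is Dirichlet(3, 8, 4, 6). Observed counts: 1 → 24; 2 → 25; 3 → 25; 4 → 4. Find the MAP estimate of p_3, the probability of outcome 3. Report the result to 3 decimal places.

The posterior is Dirichlet(αᵢ + nᵢ) = Dirichlet(27, 33, 29, 10).
For a Dirichlet(a₁,…,a_K) with all aᵢ > 1, the mode has j-th component (aⱼ − 1)/(Σaᵢ − K).
Here Σaᵢ = 99 and K = 4, so p_3 = (29 − 1)/(99 − 4) = 28/95 ≈ 0.295.

MAP estimate: 0.295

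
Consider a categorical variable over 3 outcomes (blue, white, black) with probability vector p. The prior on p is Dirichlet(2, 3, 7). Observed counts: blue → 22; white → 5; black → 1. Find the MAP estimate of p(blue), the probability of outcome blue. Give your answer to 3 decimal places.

The posterior is Dirichlet(αᵢ + nᵢ) = Dirichlet(24, 8, 8).
For a Dirichlet(a₁,…,a_K) with all aᵢ > 1, the mode has j-th component (aⱼ − 1)/(Σaᵢ − K).
Here Σaᵢ = 40 and K = 3, so p(blue) = (24 − 1)/(40 − 3) = 23/37 ≈ 0.622.

MAP estimate of p(blue) = 0.622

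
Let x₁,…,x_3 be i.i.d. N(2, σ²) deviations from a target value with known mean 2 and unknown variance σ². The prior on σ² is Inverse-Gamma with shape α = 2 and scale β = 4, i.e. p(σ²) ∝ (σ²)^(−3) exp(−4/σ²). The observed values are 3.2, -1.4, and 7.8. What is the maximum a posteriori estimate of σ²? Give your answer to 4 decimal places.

Sum of squared deviations about the known mean: SS = (3.2−2)² + (-1.4−2)² + (7.8−2)² = 46.64.
The Normal likelihood contributes (σ²)^(−n/2) exp(−SS/(2σ²)), so the posterior is Inverse-Gamma(α + n/2, β + SS/2) = Inverse-Gamma(3.5, 27.32).
The mode of Inverse-Gamma(a, b) is b/(a+1) = 27.32/4.5 ≈ 6.0711.

σ̂²_MAP = 6.0711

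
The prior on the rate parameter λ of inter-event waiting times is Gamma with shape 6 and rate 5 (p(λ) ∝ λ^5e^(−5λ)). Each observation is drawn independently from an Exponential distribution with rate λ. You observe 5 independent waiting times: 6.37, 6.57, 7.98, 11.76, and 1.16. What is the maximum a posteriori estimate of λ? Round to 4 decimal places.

λ̂_MAP = 0.2575

The Exponential(rate=λ) likelihood is ∝ λ^n e^(−λΣtᵢ). Here n = 5 and Σtᵢ = 6.37 + 6.57 + 7.98 + 11.76 + 1.16 = 33.84.
Posterior ∝ λ^5e^(−5λ) · λ^5e^(−33.84λ) = λ^10e^(−38.84λ), i.e. Gamma(11, 38.84).
Mode = (a−1)/b = 10/38.84 ≈ 0.2575.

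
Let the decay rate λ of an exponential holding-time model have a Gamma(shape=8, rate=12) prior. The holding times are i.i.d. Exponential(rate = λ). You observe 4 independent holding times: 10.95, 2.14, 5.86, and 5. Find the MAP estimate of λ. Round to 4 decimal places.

λ̂_MAP = 0.3060

The Exponential(rate=λ) likelihood is ∝ λ^n e^(−λΣtᵢ). Here n = 4 and Σtᵢ = 10.95 + 2.14 + 5.86 + 5 = 23.95.
Posterior ∝ λ^7e^(−12λ) · λ^4e^(−23.95λ) = λ^11e^(−35.95λ), i.e. Gamma(12, 35.95).
Mode = (a−1)/b = 11/35.95 ≈ 0.3060.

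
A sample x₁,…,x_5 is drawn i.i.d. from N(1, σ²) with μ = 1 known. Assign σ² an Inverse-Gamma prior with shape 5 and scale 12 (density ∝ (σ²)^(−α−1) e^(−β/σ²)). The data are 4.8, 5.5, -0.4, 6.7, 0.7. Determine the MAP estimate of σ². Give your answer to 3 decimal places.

σ̂²_MAP = 5.484

Sum of squared deviations about the known mean: SS = (4.8−1)² + (5.5−1)² + (-0.4−1)² + (6.7−1)² + (0.7−1)² = 69.23.
The Normal likelihood contributes (σ²)^(−n/2) exp(−SS/(2σ²)), so the posterior is Inverse-Gamma(α + n/2, β + SS/2) = Inverse-Gamma(7.5, 46.615).
The mode of Inverse-Gamma(a, b) is b/(a+1) = 46.615/8.5 ≈ 5.484.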